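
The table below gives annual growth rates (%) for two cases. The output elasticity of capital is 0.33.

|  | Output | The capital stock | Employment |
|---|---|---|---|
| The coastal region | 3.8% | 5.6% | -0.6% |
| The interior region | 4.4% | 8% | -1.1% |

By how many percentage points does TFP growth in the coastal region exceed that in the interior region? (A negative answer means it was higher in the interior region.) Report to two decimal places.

-0.14 percentage points

Labor's share = 1 − 0.33 = 0.67.
The coastal region: TFP = 3.8 − 1.848 + 0.402 = 2.354%.
The interior region: TFP = 4.4 − 2.64 + 0.737 = 2.497%.
Difference = 2.354 − (2.497) = -0.143 pp.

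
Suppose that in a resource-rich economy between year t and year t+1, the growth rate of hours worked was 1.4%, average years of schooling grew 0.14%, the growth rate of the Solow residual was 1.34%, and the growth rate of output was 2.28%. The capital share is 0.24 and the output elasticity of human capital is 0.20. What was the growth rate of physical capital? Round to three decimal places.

0.533%

Labor's share = 1 − 0.24 − 0.2 = 0.56.
gY = gA + 0.2×0.14 + 0.56×1.4 + 0.24×g.
0.24×g = 2.28 − 1.34 − 0.812 = 0.128.
g = 0.128 / 0.24 = 0.53333%.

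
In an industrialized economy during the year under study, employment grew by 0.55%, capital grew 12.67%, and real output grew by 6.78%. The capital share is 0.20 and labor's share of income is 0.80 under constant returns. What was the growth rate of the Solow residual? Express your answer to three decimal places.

Labor's share = 1 − 0.2 = 0.8.
Capital: 0.2 × 12.67 = 2.534 pp.
Employment: 0.8 × 0.55 = 0.44 pp.
TFP growth = 6.78 − 2.974 = 3.806%.

The Solow residual grew 3.806%.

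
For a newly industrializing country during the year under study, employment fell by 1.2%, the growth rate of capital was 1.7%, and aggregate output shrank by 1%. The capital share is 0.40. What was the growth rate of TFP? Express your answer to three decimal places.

-0.960%

Labor's share = 1 − 0.4 = 0.6.
Capital: 0.4 × 1.7 = 0.68 pp.
Employment: 0.6 × (-1.2) = -0.72 pp.
TFP growth = -1 + 0.04 = -0.96%.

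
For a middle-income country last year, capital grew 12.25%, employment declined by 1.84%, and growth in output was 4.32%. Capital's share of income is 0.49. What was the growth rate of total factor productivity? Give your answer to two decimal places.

Labor's share = 1 − 0.49 = 0.51.
Capital: 0.49 × 12.25 = 6.0025 pp.
Employment: 0.51 × (-1.84) = -0.9384 pp.
TFP growth = 4.32 − 5.0641 = -0.7441%.

-0.74%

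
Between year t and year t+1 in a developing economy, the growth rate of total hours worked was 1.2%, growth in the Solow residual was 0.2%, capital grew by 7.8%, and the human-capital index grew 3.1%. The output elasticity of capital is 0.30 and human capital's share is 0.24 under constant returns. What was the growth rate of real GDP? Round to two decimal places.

Labor's share = 1 − 0.3 − 0.24 = 0.46.
Capital: 0.3 × 7.8 = 2.34 pp.
The human-capital index: 0.24 × 3.1 = 0.744 pp.
Total hours worked: 0.46 × 1.2 = 0.552 pp.
Output growth = 0.2 + 3.636 = 3.836%.

Real GDP grew 3.84%.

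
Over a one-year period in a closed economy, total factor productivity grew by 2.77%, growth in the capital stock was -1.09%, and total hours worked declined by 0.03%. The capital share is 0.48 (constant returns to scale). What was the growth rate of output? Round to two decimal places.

2.23%

Labor's share = 1 − 0.48 = 0.52.
The capital stock: 0.48 × (-1.09) = -0.5232 pp.
Total hours worked: 0.52 × (-0.03) = -0.0156 pp.
Output growth = 2.77 + (-0.5388) = 2.2312%.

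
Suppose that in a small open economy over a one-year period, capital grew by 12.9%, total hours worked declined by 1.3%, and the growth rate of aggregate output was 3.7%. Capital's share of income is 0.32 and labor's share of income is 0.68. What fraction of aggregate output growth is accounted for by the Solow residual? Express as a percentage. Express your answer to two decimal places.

12.32%

Labor's share = 1 − 0.32 = 0.68.
Capital: 0.32 × 12.9 = 4.128 pp.
Total hours worked: 0.68 × (-1.3) = -0.884 pp.
TFP growth = 3.7 − 3.244 = 0.456%.
TFP share of growth = 0.456 / 3.7 × 100 = 12.3243%.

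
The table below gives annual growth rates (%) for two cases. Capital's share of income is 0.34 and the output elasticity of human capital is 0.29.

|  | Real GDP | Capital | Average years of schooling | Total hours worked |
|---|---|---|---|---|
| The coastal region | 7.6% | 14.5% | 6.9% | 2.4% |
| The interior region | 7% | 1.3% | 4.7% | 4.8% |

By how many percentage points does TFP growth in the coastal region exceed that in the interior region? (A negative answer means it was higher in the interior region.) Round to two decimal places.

Labor's share = 1 − 0.34 − 0.29 = 0.37.
The coastal region: TFP = 7.6 − 4.93 − 2.001 − 0.888 = -0.219%.
The interior region: TFP = 7 − 0.442 − 1.363 − 1.776 = 3.419%.
Difference = -0.219 − (3.419) = -3.638 pp.

-3.64 percentage points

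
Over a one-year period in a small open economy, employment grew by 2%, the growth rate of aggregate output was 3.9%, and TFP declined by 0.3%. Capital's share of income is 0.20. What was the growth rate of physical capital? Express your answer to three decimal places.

Physical capital grew 13.000%.

Labor's share = 1 − 0.2 = 0.8.
gY = gA + 0.8×2 + 0.2×g.
0.2×g = 3.9 + 0.3 − 1.6 = 2.6.
g = 2.6 / 0.2 = 13%.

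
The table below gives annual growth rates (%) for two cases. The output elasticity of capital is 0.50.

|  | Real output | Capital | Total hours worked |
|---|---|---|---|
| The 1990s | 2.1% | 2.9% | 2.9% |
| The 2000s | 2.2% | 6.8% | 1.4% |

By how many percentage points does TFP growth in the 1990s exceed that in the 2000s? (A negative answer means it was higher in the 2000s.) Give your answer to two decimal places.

1.10 percentage points

Labor's share = 1 − 0.5 = 0.5.
The 1990s: TFP = 2.1 − 1.45 − 1.45 = -0.8%.
The 2000s: TFP = 2.2 − 3.4 − 0.7 = -1.9%.
Difference = -0.8 − (-1.9) = 1.1 pp.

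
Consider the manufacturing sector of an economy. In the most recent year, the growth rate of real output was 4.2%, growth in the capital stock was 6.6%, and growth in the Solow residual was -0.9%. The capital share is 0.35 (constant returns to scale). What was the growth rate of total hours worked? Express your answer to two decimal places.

Labor's share = 1 − 0.35 = 0.65.
gY = gA + 0.35×6.6 + 0.65×g.
0.65×g = 4.2 + 0.9 − 2.31 = 2.79.
g = 2.79 / 0.65 = 4.2923%.

4.29%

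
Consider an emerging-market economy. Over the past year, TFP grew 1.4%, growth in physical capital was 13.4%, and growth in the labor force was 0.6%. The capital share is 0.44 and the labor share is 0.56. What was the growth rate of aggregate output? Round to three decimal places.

Aggregate output grew 7.632%.

Labor's share = 1 − 0.44 = 0.56.
Physical capital: 0.44 × 13.4 = 5.896 pp.
The labor force: 0.56 × 0.6 = 0.336 pp.
Output growth = 1.4 + 6.232 = 7.632%.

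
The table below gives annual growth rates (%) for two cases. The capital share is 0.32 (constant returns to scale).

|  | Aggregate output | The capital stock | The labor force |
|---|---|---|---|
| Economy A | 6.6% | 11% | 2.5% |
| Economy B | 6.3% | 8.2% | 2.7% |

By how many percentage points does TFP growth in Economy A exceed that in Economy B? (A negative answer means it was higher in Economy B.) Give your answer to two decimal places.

Labor's share = 1 − 0.32 = 0.68.
Economy A: TFP = 6.6 − 3.52 − 1.7 = 1.38%.
Economy B: TFP = 6.3 − 2.624 − 1.836 = 1.84%.
Difference = 1.38 − (1.84) = -0.46 pp.

-0.46 percentage points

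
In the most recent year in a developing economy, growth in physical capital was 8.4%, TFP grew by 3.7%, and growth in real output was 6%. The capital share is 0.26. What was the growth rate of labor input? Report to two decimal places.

Labor's share = 1 − 0.26 = 0.74.
gY = gA + 0.26×8.4 + 0.74×g.
0.74×g = 6 − 3.7 − 2.184 = 0.116.
g = 0.116 / 0.74 = 0.1568%.

Labor input grew 0.16%.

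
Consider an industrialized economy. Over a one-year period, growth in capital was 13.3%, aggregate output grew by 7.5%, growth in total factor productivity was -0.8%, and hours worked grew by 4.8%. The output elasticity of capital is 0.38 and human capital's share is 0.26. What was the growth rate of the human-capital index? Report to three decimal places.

5.838%

Labor's share = 1 − 0.38 − 0.26 = 0.36.
gY = gA + 0.38×13.3 + 0.36×4.8 + 0.26×g.
0.26×g = 7.5 + 0.8 − 6.782 = 1.518.
g = 1.518 / 0.26 = 5.83846%.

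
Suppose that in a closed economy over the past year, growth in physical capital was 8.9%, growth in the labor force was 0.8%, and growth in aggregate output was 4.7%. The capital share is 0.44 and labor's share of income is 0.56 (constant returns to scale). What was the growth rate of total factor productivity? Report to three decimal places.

Labor's share = 1 − 0.44 = 0.56.
Physical capital: 0.44 × 8.9 = 3.916 pp.
The labor force: 0.56 × 0.8 = 0.448 pp.
TFP growth = 4.7 − 4.364 = 0.336%.

Total factor productivity growth was 0.336%.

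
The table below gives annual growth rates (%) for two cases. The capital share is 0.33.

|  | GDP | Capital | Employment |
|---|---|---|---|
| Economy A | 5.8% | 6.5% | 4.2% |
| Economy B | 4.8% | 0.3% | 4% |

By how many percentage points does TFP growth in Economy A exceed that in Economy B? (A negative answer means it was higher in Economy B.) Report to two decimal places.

Labor's share = 1 − 0.33 = 0.67.
Economy A: TFP = 5.8 − 2.145 − 2.814 = 0.841%.
Economy B: TFP = 4.8 − 0.099 − 2.68 = 2.021%.
Difference = 0.841 − (2.021) = -1.18 pp.

-1.18 percentage points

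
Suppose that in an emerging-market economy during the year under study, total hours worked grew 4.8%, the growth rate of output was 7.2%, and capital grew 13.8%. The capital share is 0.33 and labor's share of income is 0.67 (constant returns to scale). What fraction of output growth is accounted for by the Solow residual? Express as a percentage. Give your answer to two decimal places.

Labor's share = 1 − 0.33 = 0.67.
Capital: 0.33 × 13.8 = 4.554 pp.
Total hours worked: 0.67 × 4.8 = 3.216 pp.
TFP growth = 7.2 − 7.77 = -0.57%.
TFP share of growth = -0.57 / 7.2 × 100 = -7.9167%.

-7.92%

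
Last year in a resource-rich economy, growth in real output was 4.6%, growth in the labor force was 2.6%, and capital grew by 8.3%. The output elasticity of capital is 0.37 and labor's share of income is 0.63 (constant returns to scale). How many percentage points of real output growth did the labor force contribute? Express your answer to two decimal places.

Labor's share = 1 − 0.37 = 0.63.
Contribution = share × growth = 0.63 × 2.6 = 1.638 pp.

1.64 percentage points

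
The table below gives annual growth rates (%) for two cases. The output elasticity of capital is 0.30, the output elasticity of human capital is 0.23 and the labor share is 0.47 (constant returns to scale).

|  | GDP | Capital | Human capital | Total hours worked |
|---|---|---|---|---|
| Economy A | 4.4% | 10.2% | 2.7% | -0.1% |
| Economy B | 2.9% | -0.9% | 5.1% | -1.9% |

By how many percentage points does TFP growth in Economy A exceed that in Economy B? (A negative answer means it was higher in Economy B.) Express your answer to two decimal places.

-2.12 percentage points

Labor's share = 1 − 0.3 − 0.23 = 0.47.
Economy A: TFP = 4.4 − 3.06 − 0.621 + 0.047 = 0.766%.
Economy B: TFP = 2.9 + 0.27 − 1.173 + 0.893 = 2.89%.
Difference = 0.766 − (2.89) = -2.124 pp.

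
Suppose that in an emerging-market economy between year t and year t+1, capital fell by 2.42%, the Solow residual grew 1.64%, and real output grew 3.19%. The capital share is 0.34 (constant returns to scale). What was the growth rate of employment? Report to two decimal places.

Labor's share = 1 − 0.34 = 0.66.
gY = gA + 0.34×(-2.42) + 0.66×g.
0.66×g = 3.19 − 1.64 + 0.8228 = 2.3728.
g = 2.3728 / 0.66 = 3.5952%.

Employment growth was 3.60%.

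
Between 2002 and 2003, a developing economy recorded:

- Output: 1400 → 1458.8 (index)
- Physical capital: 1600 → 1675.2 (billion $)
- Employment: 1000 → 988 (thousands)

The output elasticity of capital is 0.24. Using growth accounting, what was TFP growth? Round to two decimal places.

TFP growth was 3.98%.

Output growth = (1458.8 − 1400) / 1400 = 4.2%.
Physical capital growth = (1675.2 − 1600) / 1600 = 4.7%.
Employment growth = (988 − 1000) / 1000 = -1.2%.
Labor's share = 1 − 0.24 = 0.76.
Physical capital: 0.24 × 4.7 = 1.128 pp.
Employment: 0.76 × (-1.2) = -0.912 pp.
TFP growth = 4.2 − 0.216 = 3.984%.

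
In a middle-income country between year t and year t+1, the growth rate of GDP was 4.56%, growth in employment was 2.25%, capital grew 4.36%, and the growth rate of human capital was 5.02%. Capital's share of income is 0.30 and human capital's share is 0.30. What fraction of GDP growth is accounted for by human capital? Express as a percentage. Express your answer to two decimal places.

33.03%

Human capital contributed 0.3 × 5.02 = 1.506 pp.
Share of growth = 1.506 / 4.56 × 100 = 33.0263%.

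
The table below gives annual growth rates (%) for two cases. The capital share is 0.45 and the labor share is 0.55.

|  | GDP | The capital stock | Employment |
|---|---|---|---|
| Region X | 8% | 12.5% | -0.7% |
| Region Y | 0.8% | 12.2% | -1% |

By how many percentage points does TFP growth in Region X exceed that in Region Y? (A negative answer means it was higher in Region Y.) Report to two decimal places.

6.90 percentage points

Labor's share = 1 − 0.45 = 0.55.
Region X: TFP = 8 − 5.625 + 0.385 = 2.76%.
Region Y: TFP = 0.8 − 5.49 + 0.55 = -4.14%.
Difference = 2.76 − (-4.14) = 6.9 pp.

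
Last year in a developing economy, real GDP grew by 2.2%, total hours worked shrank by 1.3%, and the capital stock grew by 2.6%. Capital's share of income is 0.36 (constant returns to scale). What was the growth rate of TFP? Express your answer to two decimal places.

Labor's share = 1 − 0.36 = 0.64.
The capital stock: 0.36 × 2.6 = 0.936 pp.
Total hours worked: 0.64 × (-1.3) = -0.832 pp.
TFP growth = 2.2 − 0.104 = 2.096%.

2.10%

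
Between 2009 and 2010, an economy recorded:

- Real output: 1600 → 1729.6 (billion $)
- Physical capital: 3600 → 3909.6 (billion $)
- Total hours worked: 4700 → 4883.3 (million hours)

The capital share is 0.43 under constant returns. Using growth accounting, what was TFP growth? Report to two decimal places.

2.18%

Real output growth = (1729.6 − 1600) / 1600 = 8.1%.
Physical capital growth = (3909.6 − 3600) / 3600 = 8.6%.
Total hours worked growth = (4883.3 − 4700) / 4700 = 3.9%.
Labor's share = 1 − 0.43 = 0.57.
Physical capital: 0.43 × 8.6 = 3.698 pp.
Total hours worked: 0.57 × 3.9 = 2.223 pp.
TFP growth = 8.1 − 5.921 = 2.179%.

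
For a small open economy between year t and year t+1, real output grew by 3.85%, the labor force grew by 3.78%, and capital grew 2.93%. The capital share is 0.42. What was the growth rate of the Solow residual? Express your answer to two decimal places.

0.43%

Labor's share = 1 − 0.42 = 0.58.
Capital: 0.42 × 2.93 = 1.2306 pp.
The labor force: 0.58 × 3.78 = 2.1924 pp.
TFP growth = 3.85 − 3.423 = 0.427%.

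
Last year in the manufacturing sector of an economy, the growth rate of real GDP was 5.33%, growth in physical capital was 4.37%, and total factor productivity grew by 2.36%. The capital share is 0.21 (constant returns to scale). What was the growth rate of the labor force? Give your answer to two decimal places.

Labor's share = 1 − 0.21 = 0.79.
gY = gA + 0.21×4.37 + 0.79×g.
0.79×g = 5.33 − 2.36 − 0.9177 = 2.0523.
g = 2.0523 / 0.79 = 2.5978%.

2.60%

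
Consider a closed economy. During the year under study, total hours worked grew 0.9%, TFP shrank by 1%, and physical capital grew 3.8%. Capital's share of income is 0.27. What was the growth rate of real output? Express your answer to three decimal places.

Labor's share = 1 − 0.27 = 0.73.
Physical capital: 0.27 × 3.8 = 1.026 pp.
Total hours worked: 0.73 × 0.9 = 0.657 pp.
Output growth = -1 + 1.683 = 0.683%.

0.683%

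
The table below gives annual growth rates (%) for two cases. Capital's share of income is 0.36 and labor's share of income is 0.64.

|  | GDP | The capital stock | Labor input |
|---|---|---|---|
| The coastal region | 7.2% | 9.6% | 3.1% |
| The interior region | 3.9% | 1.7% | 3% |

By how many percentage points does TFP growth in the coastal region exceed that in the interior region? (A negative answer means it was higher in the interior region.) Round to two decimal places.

0.39 percentage points

Labor's share = 1 − 0.36 = 0.64.
The coastal region: TFP = 7.2 − 3.456 − 1.984 = 1.76%.
The interior region: TFP = 3.9 − 0.612 − 1.92 = 1.368%.
Difference = 1.76 − (1.368) = 0.392 pp.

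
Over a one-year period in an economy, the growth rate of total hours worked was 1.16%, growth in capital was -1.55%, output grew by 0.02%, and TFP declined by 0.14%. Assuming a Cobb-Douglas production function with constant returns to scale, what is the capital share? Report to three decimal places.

0.369

gY = gA + α·gK + (1−α)·gL, so gY − gA − gL = α(gK − gL).
0.02 + 0.14 − 1.16 = α × (-1.55 − 1.16).
-1 = -2.71 α, so α = 0.369.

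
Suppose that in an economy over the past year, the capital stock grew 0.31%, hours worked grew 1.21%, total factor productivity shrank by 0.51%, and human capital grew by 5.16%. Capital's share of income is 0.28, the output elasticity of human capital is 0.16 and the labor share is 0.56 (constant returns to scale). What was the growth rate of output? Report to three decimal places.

Labor's share = 1 − 0.28 − 0.16 = 0.56.
The capital stock: 0.28 × 0.31 = 0.0868 pp.
Human capital: 0.16 × 5.16 = 0.8256 pp.
Hours worked: 0.56 × 1.21 = 0.6776 pp.
Output growth = -0.51 + 1.59 = 1.08%.

Output growth was 1.080%.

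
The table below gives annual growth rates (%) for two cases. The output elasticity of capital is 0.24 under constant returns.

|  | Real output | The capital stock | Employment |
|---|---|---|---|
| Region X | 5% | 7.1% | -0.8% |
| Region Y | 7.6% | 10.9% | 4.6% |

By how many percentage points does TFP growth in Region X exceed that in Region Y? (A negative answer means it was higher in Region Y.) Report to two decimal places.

2.42 percentage points

Labor's share = 1 − 0.24 = 0.76.
Region X: TFP = 5 − 1.704 + 0.608 = 3.904%.
Region Y: TFP = 7.6 − 2.616 − 3.496 = 1.488%.
Difference = 3.904 − (1.488) = 2.416 pp.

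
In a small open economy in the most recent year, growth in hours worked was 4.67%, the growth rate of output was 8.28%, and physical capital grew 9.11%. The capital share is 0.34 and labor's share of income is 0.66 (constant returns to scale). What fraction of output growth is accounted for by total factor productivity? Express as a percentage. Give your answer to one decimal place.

Labor's share = 1 − 0.34 = 0.66.
Physical capital: 0.34 × 9.11 = 3.0974 pp.
Hours worked: 0.66 × 4.67 = 3.0822 pp.
TFP growth = 8.28 − 6.1796 = 2.1004%.
TFP share of growth = 2.1004 / 8.28 × 100 = 25.367%.

Total factor productivity accounted for 25.4% of growth.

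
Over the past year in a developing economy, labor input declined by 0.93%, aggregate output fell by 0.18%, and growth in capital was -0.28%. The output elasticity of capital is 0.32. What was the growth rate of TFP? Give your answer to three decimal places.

Labor's share = 1 − 0.32 = 0.68.
Capital: 0.32 × (-0.28) = -0.0896 pp.
Labor input: 0.68 × (-0.93) = -0.6324 pp.
TFP growth = -0.18 + 0.722 = 0.542%.

0.542%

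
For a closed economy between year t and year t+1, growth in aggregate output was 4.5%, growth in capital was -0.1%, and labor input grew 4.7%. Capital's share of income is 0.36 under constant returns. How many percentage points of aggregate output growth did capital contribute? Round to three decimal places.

-0.036

Contribution = share × growth = 0.36 × (-0.1) = -0.036 pp.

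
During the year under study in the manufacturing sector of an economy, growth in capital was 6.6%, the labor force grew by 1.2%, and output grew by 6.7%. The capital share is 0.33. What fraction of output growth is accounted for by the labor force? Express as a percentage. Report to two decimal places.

Labor's share = 1 − 0.33 = 0.67.
The labor force contributed 0.67 × 1.2 = 0.804 pp.
Share of growth = 0.804 / 6.7 × 100 = 12%.

12.00%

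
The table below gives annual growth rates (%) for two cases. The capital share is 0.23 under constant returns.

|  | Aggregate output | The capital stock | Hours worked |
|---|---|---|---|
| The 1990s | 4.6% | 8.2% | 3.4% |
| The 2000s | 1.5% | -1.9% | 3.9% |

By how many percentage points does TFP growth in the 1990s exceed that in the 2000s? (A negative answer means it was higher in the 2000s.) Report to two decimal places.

1.16 percentage points

Labor's share = 1 − 0.23 = 0.77.
The 1990s: TFP = 4.6 − 1.886 − 2.618 = 0.096%.
The 2000s: TFP = 1.5 + 0.437 − 3.003 = -1.066%.
Difference = 0.096 − (-1.066) = 1.162 pp.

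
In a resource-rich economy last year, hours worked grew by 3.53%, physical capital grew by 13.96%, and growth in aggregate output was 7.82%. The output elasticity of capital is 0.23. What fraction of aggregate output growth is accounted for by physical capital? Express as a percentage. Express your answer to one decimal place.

41.1%

Physical capital contributed 0.23 × 13.96 = 3.2108 pp.
Share of growth = 3.2108 / 7.82 × 100 = 41.059%.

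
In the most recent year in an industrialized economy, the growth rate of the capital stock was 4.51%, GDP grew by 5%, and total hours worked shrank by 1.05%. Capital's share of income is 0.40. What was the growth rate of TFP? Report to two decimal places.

3.83%

Labor's share = 1 − 0.4 = 0.6.
The capital stock: 0.4 × 4.51 = 1.804 pp.
Total hours worked: 0.6 × (-1.05) = -0.63 pp.
TFP growth = 5 − 1.174 = 3.826%.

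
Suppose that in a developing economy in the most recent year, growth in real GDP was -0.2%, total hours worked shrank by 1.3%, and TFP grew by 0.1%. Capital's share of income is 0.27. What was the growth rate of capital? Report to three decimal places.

Capital growth was 2.404%.

Labor's share = 1 − 0.27 = 0.73.
gY = gA + 0.73×(-1.3) + 0.27×g.
0.27×g = -0.2 − 0.1 + 0.949 = 0.649.
g = 0.649 / 0.27 = 2.4037%.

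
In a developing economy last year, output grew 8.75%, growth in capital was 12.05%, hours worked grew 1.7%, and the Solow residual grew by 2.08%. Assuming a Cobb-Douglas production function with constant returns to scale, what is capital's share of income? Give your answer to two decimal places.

gY = gA + α·gK + (1−α)·gL, so gY − gA − gL = α(gK − gL).
8.75 − 2.08 − 1.7 = α × (12.05 − 1.7).
4.97 = 10.35 α, so α = 0.4802.

α = 0.48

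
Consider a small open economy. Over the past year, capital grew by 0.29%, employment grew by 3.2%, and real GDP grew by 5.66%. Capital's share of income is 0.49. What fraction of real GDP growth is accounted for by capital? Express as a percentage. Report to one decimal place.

Capital contributed 0.49 × 0.29 = 0.1421 pp.
Share of growth = 0.1421 / 5.66 × 100 = 2.511%.

2.5%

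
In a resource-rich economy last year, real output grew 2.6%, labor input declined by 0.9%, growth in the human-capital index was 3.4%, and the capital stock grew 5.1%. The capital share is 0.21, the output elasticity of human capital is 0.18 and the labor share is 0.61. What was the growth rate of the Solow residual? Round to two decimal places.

1.47%

Labor's share = 1 − 0.21 − 0.18 = 0.61.
The capital stock: 0.21 × 5.1 = 1.071 pp.
The human-capital index: 0.18 × 3.4 = 0.612 pp.
Labor input: 0.61 × (-0.9) = -0.549 pp.
TFP growth = 2.6 − 1.134 = 1.466%.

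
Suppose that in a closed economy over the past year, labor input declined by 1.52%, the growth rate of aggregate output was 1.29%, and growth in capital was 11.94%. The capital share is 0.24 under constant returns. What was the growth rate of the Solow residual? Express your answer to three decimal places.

Labor's share = 1 − 0.24 = 0.76.
Capital: 0.24 × 11.94 = 2.8656 pp.
Labor input: 0.76 × (-1.52) = -1.1552 pp.
TFP growth = 1.29 − 1.7104 = -0.4204%.

-0.420%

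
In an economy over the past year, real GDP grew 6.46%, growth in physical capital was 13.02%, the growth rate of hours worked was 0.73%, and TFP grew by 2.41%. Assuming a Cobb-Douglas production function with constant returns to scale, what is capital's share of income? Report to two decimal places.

0.27

gY = gA + α·gK + (1−α)·gL, so gY − gA − gL = α(gK − gL).
6.46 − 2.41 − 0.73 = α × (13.02 − 0.73).
3.32 = 12.29 α, so α = 0.2701.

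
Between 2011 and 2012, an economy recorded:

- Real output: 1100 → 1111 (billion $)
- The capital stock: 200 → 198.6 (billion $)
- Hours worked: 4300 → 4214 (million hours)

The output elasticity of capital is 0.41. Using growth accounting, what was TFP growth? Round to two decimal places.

TFP grew 2.47%.

Real output growth = (1111 − 1100) / 1100 = 1%.
The capital stock growth = (198.6 − 200) / 200 = -0.7%.
Hours worked growth = (4214 − 4300) / 4300 = -2%.
Labor's share = 1 − 0.41 = 0.59.
The capital stock: 0.41 × (-0.7) = -0.287 pp.
Hours worked: 0.59 × (-2) = -1.18 pp.
TFP growth = 1 + 1.467 = 2.467%.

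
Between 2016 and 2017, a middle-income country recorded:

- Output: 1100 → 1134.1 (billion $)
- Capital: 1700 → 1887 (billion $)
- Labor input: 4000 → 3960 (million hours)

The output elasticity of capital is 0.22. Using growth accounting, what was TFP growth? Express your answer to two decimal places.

Output growth = (1134.1 − 1100) / 1100 = 3.1%.
Capital growth = (1887 − 1700) / 1700 = 11%.
Labor input growth = (3960 − 4000) / 4000 = -1%.
Labor's share = 1 − 0.22 = 0.78.
Capital: 0.22 × 11 = 2.42 pp.
Labor input: 0.78 × (-1) = -0.78 pp.
TFP growth = 3.1 − 1.64 = 1.46%.

TFP growth was 1.46%.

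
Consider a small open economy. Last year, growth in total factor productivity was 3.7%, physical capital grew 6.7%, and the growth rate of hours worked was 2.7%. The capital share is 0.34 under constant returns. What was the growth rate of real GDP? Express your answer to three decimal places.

Labor's share = 1 − 0.34 = 0.66.
Physical capital: 0.34 × 6.7 = 2.278 pp.
Hours worked: 0.66 × 2.7 = 1.782 pp.
Output growth = 3.7 + 4.06 = 7.76%.

7.760%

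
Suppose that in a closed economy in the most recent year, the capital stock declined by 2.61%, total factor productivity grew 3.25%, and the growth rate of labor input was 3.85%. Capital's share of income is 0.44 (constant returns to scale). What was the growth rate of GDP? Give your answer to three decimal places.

Labor's share = 1 − 0.44 = 0.56.
The capital stock: 0.44 × (-2.61) = -1.1484 pp.
Labor input: 0.56 × 3.85 = 2.156 pp.
Output growth = 3.25 + 1.0076 = 4.2576%.

GDP growth was 4.258%.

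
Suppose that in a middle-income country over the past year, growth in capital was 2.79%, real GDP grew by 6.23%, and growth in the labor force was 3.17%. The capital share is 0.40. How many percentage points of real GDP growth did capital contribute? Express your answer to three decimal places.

1.116 pp

Contribution = share × growth = 0.4 × 2.79 = 1.116 pp.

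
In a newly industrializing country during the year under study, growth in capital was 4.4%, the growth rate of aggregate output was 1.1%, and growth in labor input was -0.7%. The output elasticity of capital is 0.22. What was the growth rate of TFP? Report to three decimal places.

Labor's share = 1 − 0.22 = 0.78.
Capital: 0.22 × 4.4 = 0.968 pp.
Labor input: 0.78 × (-0.7) = -0.546 pp.
TFP growth = 1.1 − 0.422 = 0.678%.

0.678%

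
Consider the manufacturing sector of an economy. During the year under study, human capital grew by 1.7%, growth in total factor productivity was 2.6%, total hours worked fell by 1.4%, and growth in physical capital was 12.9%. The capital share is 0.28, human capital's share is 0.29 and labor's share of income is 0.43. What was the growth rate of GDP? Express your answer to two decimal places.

GDP grew 6.10%.

Labor's share = 1 − 0.28 − 0.29 = 0.43.
Physical capital: 0.28 × 12.9 = 3.612 pp.
Human capital: 0.29 × 1.7 = 0.493 pp.
Total hours worked: 0.43 × (-1.4) = -0.602 pp.
Output growth = 2.6 + 3.503 = 6.103%.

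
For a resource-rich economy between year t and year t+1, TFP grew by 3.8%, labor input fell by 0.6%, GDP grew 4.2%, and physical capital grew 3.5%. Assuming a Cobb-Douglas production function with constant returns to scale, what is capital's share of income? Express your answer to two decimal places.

Capital's share of income is 0.24.

gY = gA + α·gK + (1−α)·gL, so gY − gA − gL = α(gK − gL).
4.2 − 3.8 + 0.6 = α × (3.5 − (-0.6)).
1 = 4.1 α, so α = 0.2439.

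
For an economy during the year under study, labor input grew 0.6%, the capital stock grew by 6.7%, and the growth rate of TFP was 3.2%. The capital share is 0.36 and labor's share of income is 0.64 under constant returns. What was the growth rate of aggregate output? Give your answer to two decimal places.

Aggregate output grew 6.00%.

Labor's share = 1 − 0.36 = 0.64.
The capital stock: 0.36 × 6.7 = 2.412 pp.
Labor input: 0.64 × 0.6 = 0.384 pp.
Output growth = 3.2 + 2.796 = 5.996%.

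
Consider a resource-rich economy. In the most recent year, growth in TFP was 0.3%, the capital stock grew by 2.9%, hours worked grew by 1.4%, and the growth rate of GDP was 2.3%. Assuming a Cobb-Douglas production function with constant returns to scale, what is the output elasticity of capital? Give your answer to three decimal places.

gY = gA + α·gK + (1−α)·gL, so gY − gA − gL = α(gK − gL).
2.3 − 0.3 − 1.4 = α × (2.9 − 1.4).
0.6 = 1.5 α, so α = 0.4.

0.400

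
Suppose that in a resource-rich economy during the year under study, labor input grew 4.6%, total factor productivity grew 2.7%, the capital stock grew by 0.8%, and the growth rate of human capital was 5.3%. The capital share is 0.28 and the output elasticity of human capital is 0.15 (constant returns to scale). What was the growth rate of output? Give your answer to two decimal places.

Labor's share = 1 − 0.28 − 0.15 = 0.57.
The capital stock: 0.28 × 0.8 = 0.224 pp.
Human capital: 0.15 × 5.3 = 0.795 pp.
Labor input: 0.57 × 4.6 = 2.622 pp.
Output growth = 2.7 + 3.641 = 6.341%.

6.34%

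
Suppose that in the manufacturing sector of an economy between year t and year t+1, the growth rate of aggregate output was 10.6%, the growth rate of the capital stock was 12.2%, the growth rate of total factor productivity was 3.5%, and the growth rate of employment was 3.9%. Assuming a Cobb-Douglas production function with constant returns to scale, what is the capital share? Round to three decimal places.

α = 0.386

gY = gA + α·gK + (1−α)·gL, so gY − gA − gL = α(gK − gL).
10.6 − 3.5 − 3.9 = α × (12.2 − 3.9).
3.2 = 8.3 α, so α = 0.38554.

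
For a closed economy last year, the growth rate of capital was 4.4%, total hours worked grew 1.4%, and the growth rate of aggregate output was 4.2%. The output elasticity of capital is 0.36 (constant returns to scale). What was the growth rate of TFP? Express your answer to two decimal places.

Labor's share = 1 − 0.36 = 0.64.
Capital: 0.36 × 4.4 = 1.584 pp.
Total hours worked: 0.64 × 1.4 = 0.896 pp.
TFP growth = 4.2 − 2.48 = 1.72%.

1.72%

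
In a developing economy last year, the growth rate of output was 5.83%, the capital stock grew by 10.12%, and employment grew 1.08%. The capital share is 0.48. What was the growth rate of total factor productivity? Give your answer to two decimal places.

Labor's share = 1 − 0.48 = 0.52.
The capital stock: 0.48 × 10.12 = 4.8576 pp.
Employment: 0.52 × 1.08 = 0.5616 pp.
TFP growth = 5.83 − 5.4192 = 0.4108%.

Total factor productivity growth was 0.41%.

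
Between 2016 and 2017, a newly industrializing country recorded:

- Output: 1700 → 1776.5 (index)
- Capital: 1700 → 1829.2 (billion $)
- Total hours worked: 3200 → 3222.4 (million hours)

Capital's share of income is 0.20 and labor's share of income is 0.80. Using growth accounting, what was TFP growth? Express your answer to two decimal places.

TFP grew 2.42%.

Output growth = (1776.5 − 1700) / 1700 = 4.5%.
Capital growth = (1829.2 − 1700) / 1700 = 7.6%.
Total hours worked growth = (3222.4 − 3200) / 3200 = 0.7%.
Labor's share = 1 − 0.2 = 0.8.
Capital: 0.2 × 7.6 = 1.52 pp.
Total hours worked: 0.8 × 0.7 = 0.56 pp.
TFP growth = 4.5 − 2.08 = 2.42%.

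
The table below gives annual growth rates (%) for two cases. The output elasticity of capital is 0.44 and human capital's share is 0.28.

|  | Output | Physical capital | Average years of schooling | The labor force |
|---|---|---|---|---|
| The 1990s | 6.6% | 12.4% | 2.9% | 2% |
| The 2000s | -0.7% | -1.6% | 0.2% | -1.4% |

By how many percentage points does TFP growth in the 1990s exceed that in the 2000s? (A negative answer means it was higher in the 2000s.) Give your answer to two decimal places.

Labor's share = 1 − 0.44 − 0.28 = 0.28.
The 1990s: TFP = 6.6 − 5.456 − 0.812 − 0.56 = -0.228%.
The 2000s: TFP = -0.7 + 0.704 − 0.056 + 0.392 = 0.34%.
Difference = -0.228 − (0.34) = -0.568 pp.

-0.57 percentage points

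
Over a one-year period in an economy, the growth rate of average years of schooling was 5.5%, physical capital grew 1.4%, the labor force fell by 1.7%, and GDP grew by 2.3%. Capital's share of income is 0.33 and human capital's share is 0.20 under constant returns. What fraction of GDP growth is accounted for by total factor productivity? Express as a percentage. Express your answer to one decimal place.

Labor's share = 1 − 0.33 − 0.2 = 0.47.
Physical capital: 0.33 × 1.4 = 0.462 pp.
Average years of schooling: 0.2 × 5.5 = 1.1 pp.
The labor force: 0.47 × (-1.7) = -0.799 pp.
TFP growth = 2.3 − 0.763 = 1.537%.
TFP share of growth = 1.537 / 2.3 × 100 = 66.826%.

Total factor productivity accounted for 66.8% of growth.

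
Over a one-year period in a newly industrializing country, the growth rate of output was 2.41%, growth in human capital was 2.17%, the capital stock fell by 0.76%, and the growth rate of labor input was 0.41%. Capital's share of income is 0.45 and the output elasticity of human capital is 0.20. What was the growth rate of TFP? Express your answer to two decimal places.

2.17%

Labor's share = 1 − 0.45 − 0.2 = 0.35.
The capital stock: 0.45 × (-0.76) = -0.342 pp.
Human capital: 0.2 × 2.17 = 0.434 pp.
Labor input: 0.35 × 0.41 = 0.1435 pp.
TFP growth = 2.41 − 0.2355 = 2.1745%.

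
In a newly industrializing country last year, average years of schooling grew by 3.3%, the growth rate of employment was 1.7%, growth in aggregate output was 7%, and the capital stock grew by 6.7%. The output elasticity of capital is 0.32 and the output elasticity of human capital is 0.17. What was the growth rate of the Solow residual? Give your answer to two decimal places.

Labor's share = 1 − 0.32 − 0.17 = 0.51.
The capital stock: 0.32 × 6.7 = 2.144 pp.
Average years of schooling: 0.17 × 3.3 = 0.561 pp.
Employment: 0.51 × 1.7 = 0.867 pp.
TFP growth = 7 − 3.572 = 3.428%.

3.43%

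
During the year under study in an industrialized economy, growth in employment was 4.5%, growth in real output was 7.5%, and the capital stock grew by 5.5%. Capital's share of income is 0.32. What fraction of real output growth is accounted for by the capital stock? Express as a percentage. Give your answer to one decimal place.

23.5%

The capital stock contributed 0.32 × 5.5 = 1.76 pp.
Share of growth = 1.76 / 7.5 × 100 = 23.467%.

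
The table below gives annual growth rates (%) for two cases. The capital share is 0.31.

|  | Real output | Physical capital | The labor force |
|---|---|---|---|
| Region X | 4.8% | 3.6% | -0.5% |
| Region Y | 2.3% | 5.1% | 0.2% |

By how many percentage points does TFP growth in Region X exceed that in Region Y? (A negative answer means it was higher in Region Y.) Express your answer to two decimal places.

Labor's share = 1 − 0.31 = 0.69.
Region X: TFP = 4.8 − 1.116 + 0.345 = 4.029%.
Region Y: TFP = 2.3 − 1.581 − 0.138 = 0.581%.
Difference = 4.029 − (0.581) = 3.448 pp.

3.45 percentage points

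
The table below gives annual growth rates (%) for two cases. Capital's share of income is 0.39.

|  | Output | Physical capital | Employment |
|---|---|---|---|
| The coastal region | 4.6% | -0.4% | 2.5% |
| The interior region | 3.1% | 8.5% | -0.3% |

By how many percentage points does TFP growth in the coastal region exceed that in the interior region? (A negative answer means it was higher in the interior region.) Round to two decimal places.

Labor's share = 1 − 0.39 = 0.61.
The coastal region: TFP = 4.6 + 0.156 − 1.525 = 3.231%.
The interior region: TFP = 3.1 − 3.315 + 0.183 = -0.032%.
Difference = 3.231 − (-0.032) = 3.263 pp.

3.26 percentage points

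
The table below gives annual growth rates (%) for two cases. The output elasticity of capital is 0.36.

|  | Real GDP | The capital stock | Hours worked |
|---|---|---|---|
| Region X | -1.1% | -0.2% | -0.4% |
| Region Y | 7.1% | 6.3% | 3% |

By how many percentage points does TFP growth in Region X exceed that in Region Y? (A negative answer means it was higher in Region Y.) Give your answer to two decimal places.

Labor's share = 1 − 0.36 = 0.64.
Region X: TFP = -1.1 + 0.072 + 0.256 = -0.772%.
Region Y: TFP = 7.1 − 2.268 − 1.92 = 2.912%.
Difference = -0.772 − (2.912) = -3.684 pp.

-3.68 percentage points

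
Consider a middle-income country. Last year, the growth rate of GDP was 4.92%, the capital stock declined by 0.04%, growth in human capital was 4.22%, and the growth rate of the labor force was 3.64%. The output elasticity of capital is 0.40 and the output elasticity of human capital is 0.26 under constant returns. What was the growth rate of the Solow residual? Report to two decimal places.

Labor's share = 1 − 0.4 − 0.26 = 0.34.
The capital stock: 0.4 × (-0.04) = -0.016 pp.
Human capital: 0.26 × 4.22 = 1.0972 pp.
The labor force: 0.34 × 3.64 = 1.2376 pp.
TFP growth = 4.92 − 2.3188 = 2.6012%.

2.60%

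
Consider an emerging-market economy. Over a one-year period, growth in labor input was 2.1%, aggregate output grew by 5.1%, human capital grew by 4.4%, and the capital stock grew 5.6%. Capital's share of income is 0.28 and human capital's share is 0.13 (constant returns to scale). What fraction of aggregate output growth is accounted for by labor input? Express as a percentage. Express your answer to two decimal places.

Labor's share = 1 − 0.28 − 0.13 = 0.59.
Labor input contributed 0.59 × 2.1 = 1.239 pp.
Share of growth = 1.239 / 5.1 × 100 = 24.2941%.

Labor input accounted for 24.29% of growth.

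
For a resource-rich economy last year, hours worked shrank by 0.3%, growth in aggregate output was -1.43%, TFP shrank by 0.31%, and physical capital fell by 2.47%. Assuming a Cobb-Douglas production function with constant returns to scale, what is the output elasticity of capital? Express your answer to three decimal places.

α = 0.378

gY = gA + α·gK + (1−α)·gL, so gY − gA − gL = α(gK − gL).
-1.43 + 0.31 + 0.3 = α × (-2.47 − (-0.3)).
-0.82 = -2.17 α, so α = 0.37788.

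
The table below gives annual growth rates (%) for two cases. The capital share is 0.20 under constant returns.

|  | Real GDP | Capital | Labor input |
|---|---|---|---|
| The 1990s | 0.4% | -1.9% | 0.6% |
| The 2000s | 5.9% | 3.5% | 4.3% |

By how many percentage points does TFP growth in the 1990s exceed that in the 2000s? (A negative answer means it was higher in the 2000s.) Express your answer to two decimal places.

-1.46 percentage points

Labor's share = 1 − 0.2 = 0.8.
The 1990s: TFP = 0.4 + 0.38 − 0.48 = 0.3%.
The 2000s: TFP = 5.9 − 0.7 − 3.44 = 1.76%.
Difference = 0.3 − (1.76) = -1.46 pp.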